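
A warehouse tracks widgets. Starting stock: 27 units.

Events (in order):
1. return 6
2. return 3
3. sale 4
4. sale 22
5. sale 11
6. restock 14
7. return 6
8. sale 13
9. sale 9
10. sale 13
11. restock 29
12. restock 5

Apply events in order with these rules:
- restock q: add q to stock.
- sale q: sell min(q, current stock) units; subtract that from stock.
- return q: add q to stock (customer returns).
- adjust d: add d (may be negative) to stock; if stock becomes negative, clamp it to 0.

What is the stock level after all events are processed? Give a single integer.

Answer: 34

Derivation:
Processing events:
Start: stock = 27
  Event 1 (return 6): 27 + 6 = 33
  Event 2 (return 3): 33 + 3 = 36
  Event 3 (sale 4): sell min(4,36)=4. stock: 36 - 4 = 32. total_sold = 4
  Event 4 (sale 22): sell min(22,32)=22. stock: 32 - 22 = 10. total_sold = 26
  Event 5 (sale 11): sell min(11,10)=10. stock: 10 - 10 = 0. total_sold = 36
  Event 6 (restock 14): 0 + 14 = 14
  Event 7 (return 6): 14 + 6 = 20
  Event 8 (sale 13): sell min(13,20)=13. stock: 20 - 13 = 7. total_sold = 49
  Event 9 (sale 9): sell min(9,7)=7. stock: 7 - 7 = 0. total_sold = 56
  Event 10 (sale 13): sell min(13,0)=0. stock: 0 - 0 = 0. total_sold = 56
  Event 11 (restock 29): 0 + 29 = 29
  Event 12 (restock 5): 29 + 5 = 34
Final: stock = 34, total_sold = 56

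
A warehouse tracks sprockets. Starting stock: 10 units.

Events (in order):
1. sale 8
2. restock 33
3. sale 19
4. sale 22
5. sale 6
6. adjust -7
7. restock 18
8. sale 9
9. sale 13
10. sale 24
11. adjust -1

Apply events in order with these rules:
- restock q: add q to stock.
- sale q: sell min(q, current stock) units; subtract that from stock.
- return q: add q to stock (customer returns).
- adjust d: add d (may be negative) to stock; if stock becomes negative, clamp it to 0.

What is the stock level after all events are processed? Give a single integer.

Processing events:
Start: stock = 10
  Event 1 (sale 8): sell min(8,10)=8. stock: 10 - 8 = 2. total_sold = 8
  Event 2 (restock 33): 2 + 33 = 35
  Event 3 (sale 19): sell min(19,35)=19. stock: 35 - 19 = 16. total_sold = 27
  Event 4 (sale 22): sell min(22,16)=16. stock: 16 - 16 = 0. total_sold = 43
  Event 5 (sale 6): sell min(6,0)=0. stock: 0 - 0 = 0. total_sold = 43
  Event 6 (adjust -7): 0 + -7 = 0 (clamped to 0)
  Event 7 (restock 18): 0 + 18 = 18
  Event 8 (sale 9): sell min(9,18)=9. stock: 18 - 9 = 9. total_sold = 52
  Event 9 (sale 13): sell min(13,9)=9. stock: 9 - 9 = 0. total_sold = 61
  Event 10 (sale 24): sell min(24,0)=0. stock: 0 - 0 = 0. total_sold = 61
  Event 11 (adjust -1): 0 + -1 = 0 (clamped to 0)
Final: stock = 0, total_sold = 61

Answer: 0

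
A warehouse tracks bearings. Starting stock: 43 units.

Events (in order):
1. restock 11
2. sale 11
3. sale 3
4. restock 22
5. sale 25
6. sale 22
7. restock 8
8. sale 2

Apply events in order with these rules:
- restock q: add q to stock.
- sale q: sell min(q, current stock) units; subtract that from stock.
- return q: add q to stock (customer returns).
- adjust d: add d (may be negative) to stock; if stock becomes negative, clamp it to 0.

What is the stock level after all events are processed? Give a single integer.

Processing events:
Start: stock = 43
  Event 1 (restock 11): 43 + 11 = 54
  Event 2 (sale 11): sell min(11,54)=11. stock: 54 - 11 = 43. total_sold = 11
  Event 3 (sale 3): sell min(3,43)=3. stock: 43 - 3 = 40. total_sold = 14
  Event 4 (restock 22): 40 + 22 = 62
  Event 5 (sale 25): sell min(25,62)=25. stock: 62 - 25 = 37. total_sold = 39
  Event 6 (sale 22): sell min(22,37)=22. stock: 37 - 22 = 15. total_sold = 61
  Event 7 (restock 8): 15 + 8 = 23
  Event 8 (sale 2): sell min(2,23)=2. stock: 23 - 2 = 21. total_sold = 63
Final: stock = 21, total_sold = 63

Answer: 21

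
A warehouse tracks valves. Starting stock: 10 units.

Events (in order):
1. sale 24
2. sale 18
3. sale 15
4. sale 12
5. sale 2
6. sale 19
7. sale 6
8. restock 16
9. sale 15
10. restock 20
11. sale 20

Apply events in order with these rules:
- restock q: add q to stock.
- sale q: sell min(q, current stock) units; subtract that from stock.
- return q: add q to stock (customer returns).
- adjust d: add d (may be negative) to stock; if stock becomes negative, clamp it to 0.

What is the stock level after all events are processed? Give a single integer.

Processing events:
Start: stock = 10
  Event 1 (sale 24): sell min(24,10)=10. stock: 10 - 10 = 0. total_sold = 10
  Event 2 (sale 18): sell min(18,0)=0. stock: 0 - 0 = 0. total_sold = 10
  Event 3 (sale 15): sell min(15,0)=0. stock: 0 - 0 = 0. total_sold = 10
  Event 4 (sale 12): sell min(12,0)=0. stock: 0 - 0 = 0. total_sold = 10
  Event 5 (sale 2): sell min(2,0)=0. stock: 0 - 0 = 0. total_sold = 10
  Event 6 (sale 19): sell min(19,0)=0. stock: 0 - 0 = 0. total_sold = 10
  Event 7 (sale 6): sell min(6,0)=0. stock: 0 - 0 = 0. total_sold = 10
  Event 8 (restock 16): 0 + 16 = 16
  Event 9 (sale 15): sell min(15,16)=15. stock: 16 - 15 = 1. total_sold = 25
  Event 10 (restock 20): 1 + 20 = 21
  Event 11 (sale 20): sell min(20,21)=20. stock: 21 - 20 = 1. total_sold = 45
Final: stock = 1, total_sold = 45

Answer: 1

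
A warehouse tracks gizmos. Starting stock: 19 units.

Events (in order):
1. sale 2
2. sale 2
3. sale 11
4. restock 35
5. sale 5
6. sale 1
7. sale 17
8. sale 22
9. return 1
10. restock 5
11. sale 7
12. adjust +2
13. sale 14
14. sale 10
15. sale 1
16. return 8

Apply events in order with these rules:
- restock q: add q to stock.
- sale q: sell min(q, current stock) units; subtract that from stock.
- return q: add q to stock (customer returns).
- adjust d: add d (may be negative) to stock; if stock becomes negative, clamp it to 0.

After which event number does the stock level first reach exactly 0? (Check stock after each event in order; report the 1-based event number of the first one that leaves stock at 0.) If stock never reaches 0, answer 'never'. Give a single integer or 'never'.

Processing events:
Start: stock = 19
  Event 1 (sale 2): sell min(2,19)=2. stock: 19 - 2 = 17. total_sold = 2
  Event 2 (sale 2): sell min(2,17)=2. stock: 17 - 2 = 15. total_sold = 4
  Event 3 (sale 11): sell min(11,15)=11. stock: 15 - 11 = 4. total_sold = 15
  Event 4 (restock 35): 4 + 35 = 39
  Event 5 (sale 5): sell min(5,39)=5. stock: 39 - 5 = 34. total_sold = 20
  Event 6 (sale 1): sell min(1,34)=1. stock: 34 - 1 = 33. total_sold = 21
  Event 7 (sale 17): sell min(17,33)=17. stock: 33 - 17 = 16. total_sold = 38
  Event 8 (sale 22): sell min(22,16)=16. stock: 16 - 16 = 0. total_sold = 54
  Event 9 (return 1): 0 + 1 = 1
  Event 10 (restock 5): 1 + 5 = 6
  Event 11 (sale 7): sell min(7,6)=6. stock: 6 - 6 = 0. total_sold = 60
  Event 12 (adjust +2): 0 + 2 = 2
  Event 13 (sale 14): sell min(14,2)=2. stock: 2 - 2 = 0. total_sold = 62
  Event 14 (sale 10): sell min(10,0)=0. stock: 0 - 0 = 0. total_sold = 62
  Event 15 (sale 1): sell min(1,0)=0. stock: 0 - 0 = 0. total_sold = 62
  Event 16 (return 8): 0 + 8 = 8
Final: stock = 8, total_sold = 62

First zero at event 8.

Answer: 8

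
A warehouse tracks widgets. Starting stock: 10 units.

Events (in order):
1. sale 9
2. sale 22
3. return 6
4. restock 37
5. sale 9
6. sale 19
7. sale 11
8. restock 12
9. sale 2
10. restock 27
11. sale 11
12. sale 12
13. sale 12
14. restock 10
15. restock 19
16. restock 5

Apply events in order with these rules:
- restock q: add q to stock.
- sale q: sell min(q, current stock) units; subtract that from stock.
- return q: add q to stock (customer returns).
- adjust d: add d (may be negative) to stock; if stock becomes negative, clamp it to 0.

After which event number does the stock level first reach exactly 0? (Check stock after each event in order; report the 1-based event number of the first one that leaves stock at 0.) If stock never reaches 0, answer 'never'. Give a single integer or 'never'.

Processing events:
Start: stock = 10
  Event 1 (sale 9): sell min(9,10)=9. stock: 10 - 9 = 1. total_sold = 9
  Event 2 (sale 22): sell min(22,1)=1. stock: 1 - 1 = 0. total_sold = 10
  Event 3 (return 6): 0 + 6 = 6
  Event 4 (restock 37): 6 + 37 = 43
  Event 5 (sale 9): sell min(9,43)=9. stock: 43 - 9 = 34. total_sold = 19
  Event 6 (sale 19): sell min(19,34)=19. stock: 34 - 19 = 15. total_sold = 38
  Event 7 (sale 11): sell min(11,15)=11. stock: 15 - 11 = 4. total_sold = 49
  Event 8 (restock 12): 4 + 12 = 16
  Event 9 (sale 2): sell min(2,16)=2. stock: 16 - 2 = 14. total_sold = 51
  Event 10 (restock 27): 14 + 27 = 41
  Event 11 (sale 11): sell min(11,41)=11. stock: 41 - 11 = 30. total_sold = 62
  Event 12 (sale 12): sell min(12,30)=12. stock: 30 - 12 = 18. total_sold = 74
  Event 13 (sale 12): sell min(12,18)=12. stock: 18 - 12 = 6. total_sold = 86
  Event 14 (restock 10): 6 + 10 = 16
  Event 15 (restock 19): 16 + 19 = 35
  Event 16 (restock 5): 35 + 5 = 40
Final: stock = 40, total_sold = 86

First zero at event 2.

Answer: 2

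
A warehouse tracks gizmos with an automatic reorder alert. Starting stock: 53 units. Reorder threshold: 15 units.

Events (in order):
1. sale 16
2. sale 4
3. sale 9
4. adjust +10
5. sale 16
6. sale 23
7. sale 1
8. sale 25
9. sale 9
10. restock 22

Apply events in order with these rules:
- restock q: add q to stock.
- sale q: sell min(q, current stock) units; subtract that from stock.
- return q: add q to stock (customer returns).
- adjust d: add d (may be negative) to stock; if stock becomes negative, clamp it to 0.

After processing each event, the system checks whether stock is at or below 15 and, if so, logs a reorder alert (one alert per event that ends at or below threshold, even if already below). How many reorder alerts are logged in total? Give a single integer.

Answer: 4

Derivation:
Processing events:
Start: stock = 53
  Event 1 (sale 16): sell min(16,53)=16. stock: 53 - 16 = 37. total_sold = 16
  Event 2 (sale 4): sell min(4,37)=4. stock: 37 - 4 = 33. total_sold = 20
  Event 3 (sale 9): sell min(9,33)=9. stock: 33 - 9 = 24. total_sold = 29
  Event 4 (adjust +10): 24 + 10 = 34
  Event 5 (sale 16): sell min(16,34)=16. stock: 34 - 16 = 18. total_sold = 45
  Event 6 (sale 23): sell min(23,18)=18. stock: 18 - 18 = 0. total_sold = 63
  Event 7 (sale 1): sell min(1,0)=0. stock: 0 - 0 = 0. total_sold = 63
  Event 8 (sale 25): sell min(25,0)=0. stock: 0 - 0 = 0. total_sold = 63
  Event 9 (sale 9): sell min(9,0)=0. stock: 0 - 0 = 0. total_sold = 63
  Event 10 (restock 22): 0 + 22 = 22
Final: stock = 22, total_sold = 63

Checking against threshold 15:
  After event 1: stock=37 > 15
  After event 2: stock=33 > 15
  After event 3: stock=24 > 15
  After event 4: stock=34 > 15
  After event 5: stock=18 > 15
  After event 6: stock=0 <= 15 -> ALERT
  After event 7: stock=0 <= 15 -> ALERT
  After event 8: stock=0 <= 15 -> ALERT
  After event 9: stock=0 <= 15 -> ALERT
  After event 10: stock=22 > 15
Alert events: [6, 7, 8, 9]. Count = 4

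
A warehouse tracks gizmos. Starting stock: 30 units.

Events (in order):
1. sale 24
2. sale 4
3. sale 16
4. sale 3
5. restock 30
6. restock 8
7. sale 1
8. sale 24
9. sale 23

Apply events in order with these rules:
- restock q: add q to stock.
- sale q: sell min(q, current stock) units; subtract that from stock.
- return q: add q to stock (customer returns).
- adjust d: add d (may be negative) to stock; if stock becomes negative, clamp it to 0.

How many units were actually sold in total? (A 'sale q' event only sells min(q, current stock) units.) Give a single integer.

Processing events:
Start: stock = 30
  Event 1 (sale 24): sell min(24,30)=24. stock: 30 - 24 = 6. total_sold = 24
  Event 2 (sale 4): sell min(4,6)=4. stock: 6 - 4 = 2. total_sold = 28
  Event 3 (sale 16): sell min(16,2)=2. stock: 2 - 2 = 0. total_sold = 30
  Event 4 (sale 3): sell min(3,0)=0. stock: 0 - 0 = 0. total_sold = 30
  Event 5 (restock 30): 0 + 30 = 30
  Event 6 (restock 8): 30 + 8 = 38
  Event 7 (sale 1): sell min(1,38)=1. stock: 38 - 1 = 37. total_sold = 31
  Event 8 (sale 24): sell min(24,37)=24. stock: 37 - 24 = 13. total_sold = 55
  Event 9 (sale 23): sell min(23,13)=13. stock: 13 - 13 = 0. total_sold = 68
Final: stock = 0, total_sold = 68

Answer: 68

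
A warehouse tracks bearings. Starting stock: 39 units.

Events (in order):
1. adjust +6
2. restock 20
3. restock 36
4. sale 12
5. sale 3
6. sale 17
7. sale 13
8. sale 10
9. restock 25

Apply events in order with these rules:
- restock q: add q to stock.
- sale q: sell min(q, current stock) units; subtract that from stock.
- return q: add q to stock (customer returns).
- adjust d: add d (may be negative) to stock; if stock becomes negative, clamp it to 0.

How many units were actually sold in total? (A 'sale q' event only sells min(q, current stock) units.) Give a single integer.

Answer: 55

Derivation:
Processing events:
Start: stock = 39
  Event 1 (adjust +6): 39 + 6 = 45
  Event 2 (restock 20): 45 + 20 = 65
  Event 3 (restock 36): 65 + 36 = 101
  Event 4 (sale 12): sell min(12,101)=12. stock: 101 - 12 = 89. total_sold = 12
  Event 5 (sale 3): sell min(3,89)=3. stock: 89 - 3 = 86. total_sold = 15
  Event 6 (sale 17): sell min(17,86)=17. stock: 86 - 17 = 69. total_sold = 32
  Event 7 (sale 13): sell min(13,69)=13. stock: 69 - 13 = 56. total_sold = 45
  Event 8 (sale 10): sell min(10,56)=10. stock: 56 - 10 = 46. total_sold = 55
  Event 9 (restock 25): 46 + 25 = 71
Final: stock = 71, total_sold = 55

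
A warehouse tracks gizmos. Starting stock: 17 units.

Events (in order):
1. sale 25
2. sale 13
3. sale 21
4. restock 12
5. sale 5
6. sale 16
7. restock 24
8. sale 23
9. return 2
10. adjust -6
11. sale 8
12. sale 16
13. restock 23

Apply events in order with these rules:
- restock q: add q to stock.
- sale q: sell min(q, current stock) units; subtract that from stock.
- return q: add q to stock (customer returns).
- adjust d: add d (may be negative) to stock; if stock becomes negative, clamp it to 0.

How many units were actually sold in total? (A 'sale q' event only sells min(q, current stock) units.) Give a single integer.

Processing events:
Start: stock = 17
  Event 1 (sale 25): sell min(25,17)=17. stock: 17 - 17 = 0. total_sold = 17
  Event 2 (sale 13): sell min(13,0)=0. stock: 0 - 0 = 0. total_sold = 17
  Event 3 (sale 21): sell min(21,0)=0. stock: 0 - 0 = 0. total_sold = 17
  Event 4 (restock 12): 0 + 12 = 12
  Event 5 (sale 5): sell min(5,12)=5. stock: 12 - 5 = 7. total_sold = 22
  Event 6 (sale 16): sell min(16,7)=7. stock: 7 - 7 = 0. total_sold = 29
  Event 7 (restock 24): 0 + 24 = 24
  Event 8 (sale 23): sell min(23,24)=23. stock: 24 - 23 = 1. total_sold = 52
  Event 9 (return 2): 1 + 2 = 3
  Event 10 (adjust -6): 3 + -6 = 0 (clamped to 0)
  Event 11 (sale 8): sell min(8,0)=0. stock: 0 - 0 = 0. total_sold = 52
  Event 12 (sale 16): sell min(16,0)=0. stock: 0 - 0 = 0. total_sold = 52
  Event 13 (restock 23): 0 + 23 = 23
Final: stock = 23, total_sold = 52

Answer: 52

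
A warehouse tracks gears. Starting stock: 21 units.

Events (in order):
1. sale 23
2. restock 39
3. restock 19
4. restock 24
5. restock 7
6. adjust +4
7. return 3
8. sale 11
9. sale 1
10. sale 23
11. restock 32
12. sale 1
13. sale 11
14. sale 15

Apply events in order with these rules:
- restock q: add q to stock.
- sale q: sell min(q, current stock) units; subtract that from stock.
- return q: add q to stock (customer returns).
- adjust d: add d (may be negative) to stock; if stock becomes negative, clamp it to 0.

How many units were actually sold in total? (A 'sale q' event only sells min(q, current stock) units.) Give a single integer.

Answer: 83

Derivation:
Processing events:
Start: stock = 21
  Event 1 (sale 23): sell min(23,21)=21. stock: 21 - 21 = 0. total_sold = 21
  Event 2 (restock 39): 0 + 39 = 39
  Event 3 (restock 19): 39 + 19 = 58
  Event 4 (restock 24): 58 + 24 = 82
  Event 5 (restock 7): 82 + 7 = 89
  Event 6 (adjust +4): 89 + 4 = 93
  Event 7 (return 3): 93 + 3 = 96
  Event 8 (sale 11): sell min(11,96)=11. stock: 96 - 11 = 85. total_sold = 32
  Event 9 (sale 1): sell min(1,85)=1. stock: 85 - 1 = 84. total_sold = 33
  Event 10 (sale 23): sell min(23,84)=23. stock: 84 - 23 = 61. total_sold = 56
  Event 11 (restock 32): 61 + 32 = 93
  Event 12 (sale 1): sell min(1,93)=1. stock: 93 - 1 = 92. total_sold = 57
  Event 13 (sale 11): sell min(11,92)=11. stock: 92 - 11 = 81. total_sold = 68
  Event 14 (sale 15): sell min(15,81)=15. stock: 81 - 15 = 66. total_sold = 83
Final: stock = 66, total_sold = 83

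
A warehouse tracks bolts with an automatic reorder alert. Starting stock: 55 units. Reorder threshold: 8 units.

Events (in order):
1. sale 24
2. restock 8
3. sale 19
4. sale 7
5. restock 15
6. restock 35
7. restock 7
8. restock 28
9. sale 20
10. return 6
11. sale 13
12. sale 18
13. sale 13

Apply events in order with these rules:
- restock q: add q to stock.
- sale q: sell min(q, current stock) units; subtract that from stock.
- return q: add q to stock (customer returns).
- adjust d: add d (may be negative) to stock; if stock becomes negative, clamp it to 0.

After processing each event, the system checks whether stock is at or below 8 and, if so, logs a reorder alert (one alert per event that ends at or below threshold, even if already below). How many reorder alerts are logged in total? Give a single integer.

Answer: 0

Derivation:
Processing events:
Start: stock = 55
  Event 1 (sale 24): sell min(24,55)=24. stock: 55 - 24 = 31. total_sold = 24
  Event 2 (restock 8): 31 + 8 = 39
  Event 3 (sale 19): sell min(19,39)=19. stock: 39 - 19 = 20. total_sold = 43
  Event 4 (sale 7): sell min(7,20)=7. stock: 20 - 7 = 13. total_sold = 50
  Event 5 (restock 15): 13 + 15 = 28
  Event 6 (restock 35): 28 + 35 = 63
  Event 7 (restock 7): 63 + 7 = 70
  Event 8 (restock 28): 70 + 28 = 98
  Event 9 (sale 20): sell min(20,98)=20. stock: 98 - 20 = 78. total_sold = 70
  Event 10 (return 6): 78 + 6 = 84
  Event 11 (sale 13): sell min(13,84)=13. stock: 84 - 13 = 71. total_sold = 83
  Event 12 (sale 18): sell min(18,71)=18. stock: 71 - 18 = 53. total_sold = 101
  Event 13 (sale 13): sell min(13,53)=13. stock: 53 - 13 = 40. total_sold = 114
Final: stock = 40, total_sold = 114

Checking against threshold 8:
  After event 1: stock=31 > 8
  After event 2: stock=39 > 8
  After event 3: stock=20 > 8
  After event 4: stock=13 > 8
  After event 5: stock=28 > 8
  After event 6: stock=63 > 8
  After event 7: stock=70 > 8
  After event 8: stock=98 > 8
  After event 9: stock=78 > 8
  After event 10: stock=84 > 8
  After event 11: stock=71 > 8
  After event 12: stock=53 > 8
  After event 13: stock=40 > 8
Alert events: []. Count = 0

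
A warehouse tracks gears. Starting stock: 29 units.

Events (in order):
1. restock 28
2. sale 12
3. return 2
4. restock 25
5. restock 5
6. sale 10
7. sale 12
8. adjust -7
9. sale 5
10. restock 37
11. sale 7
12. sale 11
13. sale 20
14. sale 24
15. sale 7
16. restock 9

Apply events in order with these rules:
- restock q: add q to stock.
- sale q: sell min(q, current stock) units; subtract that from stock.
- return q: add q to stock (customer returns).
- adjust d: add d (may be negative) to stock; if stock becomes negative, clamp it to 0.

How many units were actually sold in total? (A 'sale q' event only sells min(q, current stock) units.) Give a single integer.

Processing events:
Start: stock = 29
  Event 1 (restock 28): 29 + 28 = 57
  Event 2 (sale 12): sell min(12,57)=12. stock: 57 - 12 = 45. total_sold = 12
  Event 3 (return 2): 45 + 2 = 47
  Event 4 (restock 25): 47 + 25 = 72
  Event 5 (restock 5): 72 + 5 = 77
  Event 6 (sale 10): sell min(10,77)=10. stock: 77 - 10 = 67. total_sold = 22
  Event 7 (sale 12): sell min(12,67)=12. stock: 67 - 12 = 55. total_sold = 34
  Event 8 (adjust -7): 55 + -7 = 48
  Event 9 (sale 5): sell min(5,48)=5. stock: 48 - 5 = 43. total_sold = 39
  Event 10 (restock 37): 43 + 37 = 80
  Event 11 (sale 7): sell min(7,80)=7. stock: 80 - 7 = 73. total_sold = 46
  Event 12 (sale 11): sell min(11,73)=11. stock: 73 - 11 = 62. total_sold = 57
  Event 13 (sale 20): sell min(20,62)=20. stock: 62 - 20 = 42. total_sold = 77
  Event 14 (sale 24): sell min(24,42)=24. stock: 42 - 24 = 18. total_sold = 101
  Event 15 (sale 7): sell min(7,18)=7. stock: 18 - 7 = 11. total_sold = 108
  Event 16 (restock 9): 11 + 9 = 20
Final: stock = 20, total_sold = 108

Answer: 108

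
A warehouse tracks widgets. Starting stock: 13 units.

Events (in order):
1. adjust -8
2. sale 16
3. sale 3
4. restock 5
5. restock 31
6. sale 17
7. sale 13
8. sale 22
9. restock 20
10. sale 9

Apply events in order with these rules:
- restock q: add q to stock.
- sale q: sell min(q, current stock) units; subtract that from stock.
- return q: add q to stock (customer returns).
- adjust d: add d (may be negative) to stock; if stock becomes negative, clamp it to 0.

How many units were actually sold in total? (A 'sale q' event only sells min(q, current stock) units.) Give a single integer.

Answer: 50

Derivation:
Processing events:
Start: stock = 13
  Event 1 (adjust -8): 13 + -8 = 5
  Event 2 (sale 16): sell min(16,5)=5. stock: 5 - 5 = 0. total_sold = 5
  Event 3 (sale 3): sell min(3,0)=0. stock: 0 - 0 = 0. total_sold = 5
  Event 4 (restock 5): 0 + 5 = 5
  Event 5 (restock 31): 5 + 31 = 36
  Event 6 (sale 17): sell min(17,36)=17. stock: 36 - 17 = 19. total_sold = 22
  Event 7 (sale 13): sell min(13,19)=13. stock: 19 - 13 = 6. total_sold = 35
  Event 8 (sale 22): sell min(22,6)=6. stock: 6 - 6 = 0. total_sold = 41
  Event 9 (restock 20): 0 + 20 = 20
  Event 10 (sale 9): sell min(9,20)=9. stock: 20 - 9 = 11. total_sold = 50
Final: stock = 11, total_sold = 50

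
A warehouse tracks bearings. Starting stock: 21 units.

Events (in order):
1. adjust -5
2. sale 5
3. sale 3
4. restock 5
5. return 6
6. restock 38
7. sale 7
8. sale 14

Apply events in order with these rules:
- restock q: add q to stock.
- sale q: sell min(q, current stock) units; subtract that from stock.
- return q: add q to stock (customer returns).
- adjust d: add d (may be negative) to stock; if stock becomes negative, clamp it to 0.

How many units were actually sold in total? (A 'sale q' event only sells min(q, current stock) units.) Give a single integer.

Answer: 29

Derivation:
Processing events:
Start: stock = 21
  Event 1 (adjust -5): 21 + -5 = 16
  Event 2 (sale 5): sell min(5,16)=5. stock: 16 - 5 = 11. total_sold = 5
  Event 3 (sale 3): sell min(3,11)=3. stock: 11 - 3 = 8. total_sold = 8
  Event 4 (restock 5): 8 + 5 = 13
  Event 5 (return 6): 13 + 6 = 19
  Event 6 (restock 38): 19 + 38 = 57
  Event 7 (sale 7): sell min(7,57)=7. stock: 57 - 7 = 50. total_sold = 15
  Event 8 (sale 14): sell min(14,50)=14. stock: 50 - 14 = 36. total_sold = 29
Final: stock = 36, total_sold = 29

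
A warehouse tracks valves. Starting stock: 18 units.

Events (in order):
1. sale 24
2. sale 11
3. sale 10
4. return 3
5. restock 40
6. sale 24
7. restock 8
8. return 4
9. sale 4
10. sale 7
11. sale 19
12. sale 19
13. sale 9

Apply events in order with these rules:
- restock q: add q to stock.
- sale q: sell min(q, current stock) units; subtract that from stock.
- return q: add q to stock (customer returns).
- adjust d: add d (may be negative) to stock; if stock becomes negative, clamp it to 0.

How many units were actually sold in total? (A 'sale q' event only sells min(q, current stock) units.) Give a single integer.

Processing events:
Start: stock = 18
  Event 1 (sale 24): sell min(24,18)=18. stock: 18 - 18 = 0. total_sold = 18
  Event 2 (sale 11): sell min(11,0)=0. stock: 0 - 0 = 0. total_sold = 18
  Event 3 (sale 10): sell min(10,0)=0. stock: 0 - 0 = 0. total_sold = 18
  Event 4 (return 3): 0 + 3 = 3
  Event 5 (restock 40): 3 + 40 = 43
  Event 6 (sale 24): sell min(24,43)=24. stock: 43 - 24 = 19. total_sold = 42
  Event 7 (restock 8): 19 + 8 = 27
  Event 8 (return 4): 27 + 4 = 31
  Event 9 (sale 4): sell min(4,31)=4. stock: 31 - 4 = 27. total_sold = 46
  Event 10 (sale 7): sell min(7,27)=7. stock: 27 - 7 = 20. total_sold = 53
  Event 11 (sale 19): sell min(19,20)=19. stock: 20 - 19 = 1. total_sold = 72
  Event 12 (sale 19): sell min(19,1)=1. stock: 1 - 1 = 0. total_sold = 73
  Event 13 (sale 9): sell min(9,0)=0. stock: 0 - 0 = 0. total_sold = 73
Final: stock = 0, total_sold = 73

Answer: 73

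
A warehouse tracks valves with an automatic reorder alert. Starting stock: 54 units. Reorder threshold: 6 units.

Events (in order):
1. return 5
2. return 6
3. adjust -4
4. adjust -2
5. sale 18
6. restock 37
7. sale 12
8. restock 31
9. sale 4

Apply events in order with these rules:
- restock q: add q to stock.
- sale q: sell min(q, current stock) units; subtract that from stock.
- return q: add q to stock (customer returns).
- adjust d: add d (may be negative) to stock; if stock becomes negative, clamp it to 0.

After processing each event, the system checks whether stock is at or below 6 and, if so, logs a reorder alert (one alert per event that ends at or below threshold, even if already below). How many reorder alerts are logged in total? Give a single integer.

Answer: 0

Derivation:
Processing events:
Start: stock = 54
  Event 1 (return 5): 54 + 5 = 59
  Event 2 (return 6): 59 + 6 = 65
  Event 3 (adjust -4): 65 + -4 = 61
  Event 4 (adjust -2): 61 + -2 = 59
  Event 5 (sale 18): sell min(18,59)=18. stock: 59 - 18 = 41. total_sold = 18
  Event 6 (restock 37): 41 + 37 = 78
  Event 7 (sale 12): sell min(12,78)=12. stock: 78 - 12 = 66. total_sold = 30
  Event 8 (restock 31): 66 + 31 = 97
  Event 9 (sale 4): sell min(4,97)=4. stock: 97 - 4 = 93. total_sold = 34
Final: stock = 93, total_sold = 34

Checking against threshold 6:
  After event 1: stock=59 > 6
  After event 2: stock=65 > 6
  After event 3: stock=61 > 6
  After event 4: stock=59 > 6
  After event 5: stock=41 > 6
  After event 6: stock=78 > 6
  After event 7: stock=66 > 6
  After event 8: stock=97 > 6
  After event 9: stock=93 > 6
Alert events: []. Count = 0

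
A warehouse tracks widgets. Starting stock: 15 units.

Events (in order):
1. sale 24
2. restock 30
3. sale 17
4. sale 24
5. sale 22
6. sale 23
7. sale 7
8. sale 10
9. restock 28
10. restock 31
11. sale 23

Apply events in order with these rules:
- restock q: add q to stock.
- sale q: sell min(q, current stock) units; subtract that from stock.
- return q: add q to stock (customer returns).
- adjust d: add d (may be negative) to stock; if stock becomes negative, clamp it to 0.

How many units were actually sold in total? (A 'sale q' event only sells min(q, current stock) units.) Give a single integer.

Answer: 68

Derivation:
Processing events:
Start: stock = 15
  Event 1 (sale 24): sell min(24,15)=15. stock: 15 - 15 = 0. total_sold = 15
  Event 2 (restock 30): 0 + 30 = 30
  Event 3 (sale 17): sell min(17,30)=17. stock: 30 - 17 = 13. total_sold = 32
  Event 4 (sale 24): sell min(24,13)=13. stock: 13 - 13 = 0. total_sold = 45
  Event 5 (sale 22): sell min(22,0)=0. stock: 0 - 0 = 0. total_sold = 45
  Event 6 (sale 23): sell min(23,0)=0. stock: 0 - 0 = 0. total_sold = 45
  Event 7 (sale 7): sell min(7,0)=0. stock: 0 - 0 = 0. total_sold = 45
  Event 8 (sale 10): sell min(10,0)=0. stock: 0 - 0 = 0. total_sold = 45
  Event 9 (restock 28): 0 + 28 = 28
  Event 10 (restock 31): 28 + 31 = 59
  Event 11 (sale 23): sell min(23,59)=23. stock: 59 - 23 = 36. total_sold = 68
Final: stock = 36, total_sold = 68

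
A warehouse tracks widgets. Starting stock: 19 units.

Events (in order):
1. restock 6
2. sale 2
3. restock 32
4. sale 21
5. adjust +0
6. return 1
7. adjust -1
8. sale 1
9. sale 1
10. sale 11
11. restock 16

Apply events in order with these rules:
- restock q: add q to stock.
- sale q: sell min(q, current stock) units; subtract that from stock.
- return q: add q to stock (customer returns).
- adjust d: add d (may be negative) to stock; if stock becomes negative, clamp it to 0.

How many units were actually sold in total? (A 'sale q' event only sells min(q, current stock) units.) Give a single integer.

Answer: 36

Derivation:
Processing events:
Start: stock = 19
  Event 1 (restock 6): 19 + 6 = 25
  Event 2 (sale 2): sell min(2,25)=2. stock: 25 - 2 = 23. total_sold = 2
  Event 3 (restock 32): 23 + 32 = 55
  Event 4 (sale 21): sell min(21,55)=21. stock: 55 - 21 = 34. total_sold = 23
  Event 5 (adjust +0): 34 + 0 = 34
  Event 6 (return 1): 34 + 1 = 35
  Event 7 (adjust -1): 35 + -1 = 34
  Event 8 (sale 1): sell min(1,34)=1. stock: 34 - 1 = 33. total_sold = 24
  Event 9 (sale 1): sell min(1,33)=1. stock: 33 - 1 = 32. total_sold = 25
  Event 10 (sale 11): sell min(11,32)=11. stock: 32 - 11 = 21. total_sold = 36
  Event 11 (restock 16): 21 + 16 = 37
Final: stock = 37, total_sold = 36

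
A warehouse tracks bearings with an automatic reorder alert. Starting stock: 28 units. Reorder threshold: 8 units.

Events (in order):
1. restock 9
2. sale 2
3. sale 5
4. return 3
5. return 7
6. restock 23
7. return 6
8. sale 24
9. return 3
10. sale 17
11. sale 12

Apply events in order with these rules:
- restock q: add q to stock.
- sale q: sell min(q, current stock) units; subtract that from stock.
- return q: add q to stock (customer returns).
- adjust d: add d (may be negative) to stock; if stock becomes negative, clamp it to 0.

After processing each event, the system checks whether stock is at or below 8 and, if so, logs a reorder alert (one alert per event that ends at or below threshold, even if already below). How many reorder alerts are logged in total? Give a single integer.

Processing events:
Start: stock = 28
  Event 1 (restock 9): 28 + 9 = 37
  Event 2 (sale 2): sell min(2,37)=2. stock: 37 - 2 = 35. total_sold = 2
  Event 3 (sale 5): sell min(5,35)=5. stock: 35 - 5 = 30. total_sold = 7
  Event 4 (return 3): 30 + 3 = 33
  Event 5 (return 7): 33 + 7 = 40
  Event 6 (restock 23): 40 + 23 = 63
  Event 7 (return 6): 63 + 6 = 69
  Event 8 (sale 24): sell min(24,69)=24. stock: 69 - 24 = 45. total_sold = 31
  Event 9 (return 3): 45 + 3 = 48
  Event 10 (sale 17): sell min(17,48)=17. stock: 48 - 17 = 31. total_sold = 48
  Event 11 (sale 12): sell min(12,31)=12. stock: 31 - 12 = 19. total_sold = 60
Final: stock = 19, total_sold = 60

Checking against threshold 8:
  After event 1: stock=37 > 8
  After event 2: stock=35 > 8
  After event 3: stock=30 > 8
  After event 4: stock=33 > 8
  After event 5: stock=40 > 8
  After event 6: stock=63 > 8
  After event 7: stock=69 > 8
  After event 8: stock=45 > 8
  After event 9: stock=48 > 8
  After event 10: stock=31 > 8
  After event 11: stock=19 > 8
Alert events: []. Count = 0

Answer: 0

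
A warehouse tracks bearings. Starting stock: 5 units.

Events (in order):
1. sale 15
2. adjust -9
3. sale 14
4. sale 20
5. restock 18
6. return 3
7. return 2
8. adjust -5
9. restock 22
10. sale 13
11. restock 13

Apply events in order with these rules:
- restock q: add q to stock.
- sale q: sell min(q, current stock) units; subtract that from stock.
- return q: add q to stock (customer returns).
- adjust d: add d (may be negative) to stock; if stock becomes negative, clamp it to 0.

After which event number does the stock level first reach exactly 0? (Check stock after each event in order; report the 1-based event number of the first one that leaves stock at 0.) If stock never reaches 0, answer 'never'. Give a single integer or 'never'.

Answer: 1

Derivation:
Processing events:
Start: stock = 5
  Event 1 (sale 15): sell min(15,5)=5. stock: 5 - 5 = 0. total_sold = 5
  Event 2 (adjust -9): 0 + -9 = 0 (clamped to 0)
  Event 3 (sale 14): sell min(14,0)=0. stock: 0 - 0 = 0. total_sold = 5
  Event 4 (sale 20): sell min(20,0)=0. stock: 0 - 0 = 0. total_sold = 5
  Event 5 (restock 18): 0 + 18 = 18
  Event 6 (return 3): 18 + 3 = 21
  Event 7 (return 2): 21 + 2 = 23
  Event 8 (adjust -5): 23 + -5 = 18
  Event 9 (restock 22): 18 + 22 = 40
  Event 10 (sale 13): sell min(13,40)=13. stock: 40 - 13 = 27. total_sold = 18
  Event 11 (restock 13): 27 + 13 = 40
Final: stock = 40, total_sold = 18

First zero at event 1.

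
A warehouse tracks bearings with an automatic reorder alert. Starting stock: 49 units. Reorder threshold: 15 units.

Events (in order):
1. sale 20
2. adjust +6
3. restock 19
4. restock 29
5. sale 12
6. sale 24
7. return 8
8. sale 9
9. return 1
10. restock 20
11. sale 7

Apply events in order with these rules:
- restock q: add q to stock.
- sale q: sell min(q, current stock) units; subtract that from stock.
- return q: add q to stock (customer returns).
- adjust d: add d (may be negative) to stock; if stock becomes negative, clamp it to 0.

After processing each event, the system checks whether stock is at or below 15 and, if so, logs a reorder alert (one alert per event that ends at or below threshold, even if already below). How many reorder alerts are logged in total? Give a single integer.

Answer: 0

Derivation:
Processing events:
Start: stock = 49
  Event 1 (sale 20): sell min(20,49)=20. stock: 49 - 20 = 29. total_sold = 20
  Event 2 (adjust +6): 29 + 6 = 35
  Event 3 (restock 19): 35 + 19 = 54
  Event 4 (restock 29): 54 + 29 = 83
  Event 5 (sale 12): sell min(12,83)=12. stock: 83 - 12 = 71. total_sold = 32
  Event 6 (sale 24): sell min(24,71)=24. stock: 71 - 24 = 47. total_sold = 56
  Event 7 (return 8): 47 + 8 = 55
  Event 8 (sale 9): sell min(9,55)=9. stock: 55 - 9 = 46. total_sold = 65
  Event 9 (return 1): 46 + 1 = 47
  Event 10 (restock 20): 47 + 20 = 67
  Event 11 (sale 7): sell min(7,67)=7. stock: 67 - 7 = 60. total_sold = 72
Final: stock = 60, total_sold = 72

Checking against threshold 15:
  After event 1: stock=29 > 15
  After event 2: stock=35 > 15
  After event 3: stock=54 > 15
  After event 4: stock=83 > 15
  After event 5: stock=71 > 15
  After event 6: stock=47 > 15
  After event 7: stock=55 > 15
  After event 8: stock=46 > 15
  After event 9: stock=47 > 15
  After event 10: stock=67 > 15
  After event 11: stock=60 > 15
Alert events: []. Count = 0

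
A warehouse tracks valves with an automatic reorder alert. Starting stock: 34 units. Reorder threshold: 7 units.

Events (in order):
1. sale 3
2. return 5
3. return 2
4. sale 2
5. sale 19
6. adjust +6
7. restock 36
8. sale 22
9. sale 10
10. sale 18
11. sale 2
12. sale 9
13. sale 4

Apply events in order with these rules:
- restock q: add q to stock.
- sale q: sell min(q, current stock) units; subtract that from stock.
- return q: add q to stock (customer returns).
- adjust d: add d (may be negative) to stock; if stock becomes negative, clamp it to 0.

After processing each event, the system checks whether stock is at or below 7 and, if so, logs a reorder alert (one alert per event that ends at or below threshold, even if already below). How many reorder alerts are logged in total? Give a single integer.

Answer: 3

Derivation:
Processing events:
Start: stock = 34
  Event 1 (sale 3): sell min(3,34)=3. stock: 34 - 3 = 31. total_sold = 3
  Event 2 (return 5): 31 + 5 = 36
  Event 3 (return 2): 36 + 2 = 38
  Event 4 (sale 2): sell min(2,38)=2. stock: 38 - 2 = 36. total_sold = 5
  Event 5 (sale 19): sell min(19,36)=19. stock: 36 - 19 = 17. total_sold = 24
  Event 6 (adjust +6): 17 + 6 = 23
  Event 7 (restock 36): 23 + 36 = 59
  Event 8 (sale 22): sell min(22,59)=22. stock: 59 - 22 = 37. total_sold = 46
  Event 9 (sale 10): sell min(10,37)=10. stock: 37 - 10 = 27. total_sold = 56
  Event 10 (sale 18): sell min(18,27)=18. stock: 27 - 18 = 9. total_sold = 74
  Event 11 (sale 2): sell min(2,9)=2. stock: 9 - 2 = 7. total_sold = 76
  Event 12 (sale 9): sell min(9,7)=7. stock: 7 - 7 = 0. total_sold = 83
  Event 13 (sale 4): sell min(4,0)=0. stock: 0 - 0 = 0. total_sold = 83
Final: stock = 0, total_sold = 83

Checking against threshold 7:
  After event 1: stock=31 > 7
  After event 2: stock=36 > 7
  After event 3: stock=38 > 7
  After event 4: stock=36 > 7
  After event 5: stock=17 > 7
  After event 6: stock=23 > 7
  After event 7: stock=59 > 7
  After event 8: stock=37 > 7
  After event 9: stock=27 > 7
  After event 10: stock=9 > 7
  After event 11: stock=7 <= 7 -> ALERT
  After event 12: stock=0 <= 7 -> ALERT
  After event 13: stock=0 <= 7 -> ALERT
Alert events: [11, 12, 13]. Count = 3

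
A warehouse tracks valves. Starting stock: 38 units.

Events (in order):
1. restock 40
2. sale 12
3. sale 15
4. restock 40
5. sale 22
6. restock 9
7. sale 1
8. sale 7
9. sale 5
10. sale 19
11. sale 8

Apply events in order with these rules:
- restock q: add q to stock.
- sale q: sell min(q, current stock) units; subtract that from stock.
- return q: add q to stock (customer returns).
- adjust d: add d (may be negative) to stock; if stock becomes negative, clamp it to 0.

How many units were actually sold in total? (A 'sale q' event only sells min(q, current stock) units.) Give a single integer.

Processing events:
Start: stock = 38
  Event 1 (restock 40): 38 + 40 = 78
  Event 2 (sale 12): sell min(12,78)=12. stock: 78 - 12 = 66. total_sold = 12
  Event 3 (sale 15): sell min(15,66)=15. stock: 66 - 15 = 51. total_sold = 27
  Event 4 (restock 40): 51 + 40 = 91
  Event 5 (sale 22): sell min(22,91)=22. stock: 91 - 22 = 69. total_sold = 49
  Event 6 (restock 9): 69 + 9 = 78
  Event 7 (sale 1): sell min(1,78)=1. stock: 78 - 1 = 77. total_sold = 50
  Event 8 (sale 7): sell min(7,77)=7. stock: 77 - 7 = 70. total_sold = 57
  Event 9 (sale 5): sell min(5,70)=5. stock: 70 - 5 = 65. total_sold = 62
  Event 10 (sale 19): sell min(19,65)=19. stock: 65 - 19 = 46. total_sold = 81
  Event 11 (sale 8): sell min(8,46)=8. stock: 46 - 8 = 38. total_sold = 89
Final: stock = 38, total_sold = 89

Answer: 89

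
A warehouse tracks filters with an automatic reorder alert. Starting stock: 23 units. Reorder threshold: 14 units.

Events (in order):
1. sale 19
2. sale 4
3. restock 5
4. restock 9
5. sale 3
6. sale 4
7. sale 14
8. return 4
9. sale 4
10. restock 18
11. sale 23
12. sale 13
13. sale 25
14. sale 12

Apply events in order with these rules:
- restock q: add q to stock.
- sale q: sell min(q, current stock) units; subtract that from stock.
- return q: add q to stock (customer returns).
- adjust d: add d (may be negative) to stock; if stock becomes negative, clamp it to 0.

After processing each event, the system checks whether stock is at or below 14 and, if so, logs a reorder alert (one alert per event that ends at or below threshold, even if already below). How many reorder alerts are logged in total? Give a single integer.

Answer: 13

Derivation:
Processing events:
Start: stock = 23
  Event 1 (sale 19): sell min(19,23)=19. stock: 23 - 19 = 4. total_sold = 19
  Event 2 (sale 4): sell min(4,4)=4. stock: 4 - 4 = 0. total_sold = 23
  Event 3 (restock 5): 0 + 5 = 5
  Event 4 (restock 9): 5 + 9 = 14
  Event 5 (sale 3): sell min(3,14)=3. stock: 14 - 3 = 11. total_sold = 26
  Event 6 (sale 4): sell min(4,11)=4. stock: 11 - 4 = 7. total_sold = 30
  Event 7 (sale 14): sell min(14,7)=7. stock: 7 - 7 = 0. total_sold = 37
  Event 8 (return 4): 0 + 4 = 4
  Event 9 (sale 4): sell min(4,4)=4. stock: 4 - 4 = 0. total_sold = 41
  Event 10 (restock 18): 0 + 18 = 18
  Event 11 (sale 23): sell min(23,18)=18. stock: 18 - 18 = 0. total_sold = 59
  Event 12 (sale 13): sell min(13,0)=0. stock: 0 - 0 = 0. total_sold = 59
  Event 13 (sale 25): sell min(25,0)=0. stock: 0 - 0 = 0. total_sold = 59
  Event 14 (sale 12): sell min(12,0)=0. stock: 0 - 0 = 0. total_sold = 59
Final: stock = 0, total_sold = 59

Checking against threshold 14:
  After event 1: stock=4 <= 14 -> ALERT
  After event 2: stock=0 <= 14 -> ALERT
  After event 3: stock=5 <= 14 -> ALERT
  After event 4: stock=14 <= 14 -> ALERT
  After event 5: stock=11 <= 14 -> ALERT
  After event 6: stock=7 <= 14 -> ALERT
  After event 7: stock=0 <= 14 -> ALERT
  After event 8: stock=4 <= 14 -> ALERT
  After event 9: stock=0 <= 14 -> ALERT
  After event 10: stock=18 > 14
  After event 11: stock=0 <= 14 -> ALERT
  After event 12: stock=0 <= 14 -> ALERT
  After event 13: stock=0 <= 14 -> ALERT
  After event 14: stock=0 <= 14 -> ALERT
Alert events: [1, 2, 3, 4, 5, 6, 7, 8, 9, 11, 12, 13, 14]. Count = 13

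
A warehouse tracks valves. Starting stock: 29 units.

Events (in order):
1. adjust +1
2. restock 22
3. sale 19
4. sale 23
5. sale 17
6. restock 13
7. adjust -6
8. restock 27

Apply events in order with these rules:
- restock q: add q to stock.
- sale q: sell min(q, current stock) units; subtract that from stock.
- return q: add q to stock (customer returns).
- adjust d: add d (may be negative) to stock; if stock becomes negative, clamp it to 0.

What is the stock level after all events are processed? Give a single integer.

Answer: 34

Derivation:
Processing events:
Start: stock = 29
  Event 1 (adjust +1): 29 + 1 = 30
  Event 2 (restock 22): 30 + 22 = 52
  Event 3 (sale 19): sell min(19,52)=19. stock: 52 - 19 = 33. total_sold = 19
  Event 4 (sale 23): sell min(23,33)=23. stock: 33 - 23 = 10. total_sold = 42
  Event 5 (sale 17): sell min(17,10)=10. stock: 10 - 10 = 0. total_sold = 52
  Event 6 (restock 13): 0 + 13 = 13
  Event 7 (adjust -6): 13 + -6 = 7
  Event 8 (restock 27): 7 + 27 = 34
Final: stock = 34, total_sold = 52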